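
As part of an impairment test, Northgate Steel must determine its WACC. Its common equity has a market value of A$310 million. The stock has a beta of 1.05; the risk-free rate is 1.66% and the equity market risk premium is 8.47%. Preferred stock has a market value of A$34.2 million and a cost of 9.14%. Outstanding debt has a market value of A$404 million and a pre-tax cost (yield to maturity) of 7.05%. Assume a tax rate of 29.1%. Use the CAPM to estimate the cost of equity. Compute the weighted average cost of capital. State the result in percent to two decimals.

7.49%

Cost of equity via CAPM: Re = 1.66% + 1.05 × 8.47% = 10.5535%.
Total capital V = 310 + 34.2 + 404 = 748.2.
Equity: weight = 310/748.2 = 0.4143; cost = 10.5535%.
Preferred: weight = 34.2/748.2 = 0.0457; cost = 9.14%.
Debt: weight = 404/748.2 = 0.5400; after-tax cost = 7.05% × (1 − 29.1%) = 4.9985%.
WACC = 0.4143 × 10.5535% + 0.0457 × 9.1400% + 0.5400 × 4.9985% = 7.4894%.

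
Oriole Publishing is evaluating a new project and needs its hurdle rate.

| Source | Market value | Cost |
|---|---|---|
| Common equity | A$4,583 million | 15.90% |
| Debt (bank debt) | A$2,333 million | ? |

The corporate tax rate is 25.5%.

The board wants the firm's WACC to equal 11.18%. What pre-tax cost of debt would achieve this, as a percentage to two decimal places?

2.56%

Total capital V = 4583 + 2333 = 6916.
Equity weight = 4583/6916 = 0.6627.
Bank debt weight = 2333/6916 = 0.3373.
Equity contribution = 0.6627 × 15.9% = 10.5364%.
Remaining for debt = 11.18% − 10.5364% = 0.6436%.
Rd × (1 − 25.5%) × 0.3373 = 0.6436%  ⇒  Rd = 2.5610%.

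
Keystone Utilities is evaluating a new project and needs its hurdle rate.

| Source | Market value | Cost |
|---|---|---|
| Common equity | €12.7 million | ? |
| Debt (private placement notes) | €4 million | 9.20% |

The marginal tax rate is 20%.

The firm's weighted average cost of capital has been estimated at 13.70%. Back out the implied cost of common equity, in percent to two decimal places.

Total capital V = 12.7 + 4 = 16.7.
Equity weight = 12.7/16.7 = 0.7605.
Private placement notes weight = 4/16.7 = 0.2395.
Debt contribution = 0.2395 × 9.2% × (1 − 20%) = 1.7629%.
Required equity contribution = 13.7% − 1.7629% = 11.9371%.
Re = 11.9371% / 0.7605 = 15.6969%.

15.70%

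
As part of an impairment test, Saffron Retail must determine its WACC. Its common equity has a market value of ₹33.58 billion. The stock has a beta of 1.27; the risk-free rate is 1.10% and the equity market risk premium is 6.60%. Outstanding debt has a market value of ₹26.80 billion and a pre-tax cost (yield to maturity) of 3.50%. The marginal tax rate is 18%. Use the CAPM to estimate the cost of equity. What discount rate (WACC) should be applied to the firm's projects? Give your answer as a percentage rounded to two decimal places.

Cost of equity via CAPM: Re = 1.1% + 1.27 × 6.6% = 9.4820%.
Total capital V = 33.58 + 26.8 = 60.38.
Equity: weight = 33.58/60.38 = 0.5561; cost = 9.482%.
Debt: weight = 26.8/60.38 = 0.4439; after-tax cost = 3.5% × (1 − 18%) = 2.8700%.
WACC = 0.5561 × 9.4820% + 0.4439 × 2.8700% = 6.5472%.

6.55%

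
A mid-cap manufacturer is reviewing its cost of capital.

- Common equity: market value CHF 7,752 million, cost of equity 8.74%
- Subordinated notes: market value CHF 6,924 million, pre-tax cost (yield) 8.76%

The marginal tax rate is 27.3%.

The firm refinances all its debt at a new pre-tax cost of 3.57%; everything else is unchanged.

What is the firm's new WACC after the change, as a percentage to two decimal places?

After the change:
Total capital V = 7752 + 6924 = 14676.
Equity: weight = 7752/14676 = 0.5282; cost = 8.74%.
Subordinated notes: weight = 6924/14676 = 0.4718; after-tax cost = 3.57% × (1 − 27.3%) = 2.5954%.
WACC = 0.5282 × 8.7400% + 0.4718 × 2.5954% = 5.8410%.

5.84%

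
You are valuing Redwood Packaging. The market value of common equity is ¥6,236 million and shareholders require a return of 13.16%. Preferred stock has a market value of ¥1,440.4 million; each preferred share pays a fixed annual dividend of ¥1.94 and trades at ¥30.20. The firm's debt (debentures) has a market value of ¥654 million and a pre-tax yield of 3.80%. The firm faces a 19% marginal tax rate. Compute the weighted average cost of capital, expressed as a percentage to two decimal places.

Cost of preferred: Rp = 1.94 / 30.2 = 6.4238%.
Total capital V = 6236 + 1440.4 + 654 = 8330.4.
Equity: weight = 6236/8330.4 = 0.7486; cost = 13.16%.
Preferred: weight = 1440.4/8330.4 = 0.1729; cost = 6.4238%.
Debentures: weight = 654/8330.4 = 0.0785; after-tax cost = 3.8% × (1 − 19%) = 3.0780%.
WACC = 0.7486 × 13.1600% + 0.1729 × 6.4238% + 0.0785 × 3.0780% = 11.2037%.

11.20%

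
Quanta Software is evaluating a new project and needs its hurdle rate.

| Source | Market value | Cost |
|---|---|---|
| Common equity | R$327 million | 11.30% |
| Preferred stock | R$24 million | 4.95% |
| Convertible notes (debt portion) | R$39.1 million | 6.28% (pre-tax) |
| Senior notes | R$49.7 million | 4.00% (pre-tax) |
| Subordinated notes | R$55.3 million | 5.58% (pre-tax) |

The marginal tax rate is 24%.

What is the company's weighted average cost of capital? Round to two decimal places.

Total capital V = 327 + 24 + 39.1 + 49.7 + 55.3 = 495.1.
Equity: weight = 327/495.1 = 0.6605; cost = 11.3%.
Preferred: weight = 24/495.1 = 0.0485; cost = 4.95%.
Convertible notes (debt portion): weight = 39.1/495.1 = 0.0790; after-tax cost = 6.28% × (1 − 24%) = 4.7728%.
Senior notes: weight = 49.7/495.1 = 0.1004; after-tax cost = 4% × (1 − 24%) = 3.0400%.
Subordinated notes: weight = 55.3/495.1 = 0.1117; after-tax cost = 5.58% × (1 − 24%) = 4.2408%.
WACC = 0.6605 × 11.3000% + 0.0485 × 4.9500% + 0.0790 × 4.7728% + 0.1004 × 3.0400% + 0.1117 × 4.2408% = 8.8591%.

8.86%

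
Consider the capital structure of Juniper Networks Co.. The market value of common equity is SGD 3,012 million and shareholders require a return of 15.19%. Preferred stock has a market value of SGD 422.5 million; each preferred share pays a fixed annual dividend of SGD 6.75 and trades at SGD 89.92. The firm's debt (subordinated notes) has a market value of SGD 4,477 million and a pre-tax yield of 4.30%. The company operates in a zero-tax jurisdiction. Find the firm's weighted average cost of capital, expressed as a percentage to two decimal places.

Cost of preferred: Rp = 6.75 / 89.92 = 7.5067%.
Total capital V = 3012 + 422.5 + 4477 = 7911.5.
Equity: weight = 3012/7911.5 = 0.3807; cost = 15.19%.
Preferred: weight = 422.5/7911.5 = 0.0534; cost = 7.5067%.
Subordinated notes: weight = 4477/7911.5 = 0.5659; after-tax cost = 4.3% × (1 − 0%) = 4.3000%.
WACC = 0.3807 × 15.1900% + 0.0534 × 7.5067% + 0.5659 × 4.3000% = 8.6172%.

8.62%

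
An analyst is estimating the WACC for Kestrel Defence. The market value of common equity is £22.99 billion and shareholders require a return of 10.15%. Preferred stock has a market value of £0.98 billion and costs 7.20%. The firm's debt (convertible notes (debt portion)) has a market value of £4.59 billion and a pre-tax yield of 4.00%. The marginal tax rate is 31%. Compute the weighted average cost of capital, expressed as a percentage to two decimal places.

Total capital V = 22.99 + 0.98 + 4.59 = 28.56.
Equity: weight = 22.99/28.56 = 0.8050; cost = 10.15%.
Preferred: weight = 0.98/28.56 = 0.0343; cost = 7.2%.
Convertible notes (debt portion): weight = 4.59/28.56 = 0.1607; after-tax cost = 4% × (1 − 31%) = 2.7600%.
WACC = 0.8050 × 10.1500% + 0.0343 × 7.2000% + 0.1607 × 2.7600% = 8.8611%.

8.86%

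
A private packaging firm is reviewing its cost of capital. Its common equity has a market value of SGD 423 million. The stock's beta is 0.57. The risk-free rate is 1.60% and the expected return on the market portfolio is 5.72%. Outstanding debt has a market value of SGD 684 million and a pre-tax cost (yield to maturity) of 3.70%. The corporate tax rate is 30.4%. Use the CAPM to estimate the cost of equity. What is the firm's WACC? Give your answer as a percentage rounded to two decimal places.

3.10%

Market risk premium = 5.72% − 1.6% = 4.12%.
Cost of equity via CAPM: Re = 1.6% + 0.57 × 4.12% = 3.9484%.
Total capital V = 423 + 684 = 1107.
Equity: weight = 423/1107 = 0.3821; cost = 3.9484%.
Debt: weight = 684/1107 = 0.6179; after-tax cost = 3.7% × (1 − 30.4%) = 2.5752%.
WACC = 0.3821 × 3.9484% + 0.6179 × 2.5752% = 3.0999%.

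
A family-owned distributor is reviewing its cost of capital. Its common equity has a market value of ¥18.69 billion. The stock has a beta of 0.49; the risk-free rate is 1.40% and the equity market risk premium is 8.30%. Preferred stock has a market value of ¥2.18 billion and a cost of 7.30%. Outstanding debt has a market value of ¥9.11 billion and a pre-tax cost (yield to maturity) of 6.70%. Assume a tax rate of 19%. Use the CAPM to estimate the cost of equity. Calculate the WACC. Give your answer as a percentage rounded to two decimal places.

5.59%

Cost of equity via CAPM: Re = 1.4% + 0.49 × 8.3% = 5.4670%.
Total capital V = 18.69 + 2.18 + 9.11 = 29.98.
Equity: weight = 18.69/29.98 = 0.6234; cost = 5.467%.
Preferred: weight = 2.18/29.98 = 0.0727; cost = 7.3%.
Debt: weight = 9.11/29.98 = 0.3039; after-tax cost = 6.7% × (1 − 19%) = 5.4270%.
WACC = 0.6234 × 5.4670% + 0.0727 × 7.3000% + 0.3039 × 5.4270% = 5.5881%.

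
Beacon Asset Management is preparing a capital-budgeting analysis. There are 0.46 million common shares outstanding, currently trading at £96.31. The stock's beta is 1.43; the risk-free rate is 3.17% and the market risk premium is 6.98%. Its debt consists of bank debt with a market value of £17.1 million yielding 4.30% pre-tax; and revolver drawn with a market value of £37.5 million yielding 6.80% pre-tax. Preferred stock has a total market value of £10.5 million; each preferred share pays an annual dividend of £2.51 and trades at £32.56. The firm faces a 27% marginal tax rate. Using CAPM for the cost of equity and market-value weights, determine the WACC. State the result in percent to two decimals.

Cost of equity via CAPM: Re = 3.17% + 1.43 × 6.98% = 13.1514%.
Cost of preferred: Rp = 2.51 / 32.56 = 7.7088%.
Market value of equity E = 96.31 × 0.46m = 44.3026m.
Total capital V = 44.3026 + 10.5 + 17.1 + 37.5 = 109.4026.
Equity: weight = 44.3026/109.4026 = 0.4050; cost = 13.1514%.
Preferred: weight = 10.5/109.4026 = 0.0960; cost = 7.7088%.
Bank debt: weight = 17.1/109.4026 = 0.1563; after-tax cost = 4.3% × (1 − 27%) = 3.1390%.
Revolver drawn: weight = 37.5/109.4026 = 0.3428; after-tax cost = 6.8% × (1 − 27%) = 4.9640%.
WACC = 0.4050 × 13.1514% + 0.0960 × 7.7088% + 0.1563 × 3.1390% + 0.3428 × 4.9640% = 8.2577%.

8.26%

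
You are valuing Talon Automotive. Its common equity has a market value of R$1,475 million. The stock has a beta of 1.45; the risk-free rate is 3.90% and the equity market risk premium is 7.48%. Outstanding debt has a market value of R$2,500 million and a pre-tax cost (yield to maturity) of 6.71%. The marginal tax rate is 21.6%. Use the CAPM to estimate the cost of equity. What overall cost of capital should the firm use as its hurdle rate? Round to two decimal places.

8.78%

Cost of equity via CAPM: Re = 3.9% + 1.45 × 7.48% = 14.7460%.
Total capital V = 1475 + 2500 = 3975.
Equity: weight = 1475/3975 = 0.3711; cost = 14.746%.
Debt: weight = 2500/3975 = 0.6289; after-tax cost = 6.71% × (1 − 21.6%) = 5.2606%.
WACC = 0.3711 × 14.7460% + 0.6289 × 5.2606% = 8.7804%.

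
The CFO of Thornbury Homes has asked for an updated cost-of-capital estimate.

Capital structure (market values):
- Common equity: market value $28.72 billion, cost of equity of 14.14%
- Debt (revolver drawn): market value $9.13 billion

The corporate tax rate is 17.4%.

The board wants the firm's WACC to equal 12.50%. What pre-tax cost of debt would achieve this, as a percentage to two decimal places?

8.89%

Total capital V = 28.72 + 9.13 = 37.85.
Equity weight = 28.72/37.85 = 0.7588.
Revolver drawn weight = 9.13/37.85 = 0.2412.
Equity contribution = 0.7588 × 14.14% = 10.7292%.
Remaining for debt = 12.5% − 10.7292% = 1.7708%.
Rd × (1 − 17.4%) × 0.2412 = 1.7708%  ⇒  Rd = 8.8875%.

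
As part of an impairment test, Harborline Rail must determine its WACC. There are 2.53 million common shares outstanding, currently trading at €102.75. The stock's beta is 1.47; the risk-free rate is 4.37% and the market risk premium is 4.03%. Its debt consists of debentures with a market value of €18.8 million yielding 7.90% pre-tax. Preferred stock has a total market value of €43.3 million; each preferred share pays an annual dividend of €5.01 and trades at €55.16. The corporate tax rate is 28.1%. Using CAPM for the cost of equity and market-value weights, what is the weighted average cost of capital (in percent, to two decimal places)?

9.86%

Cost of equity via CAPM: Re = 4.37% + 1.47 × 4.03% = 10.2941%.
Cost of preferred: Rp = 5.01 / 55.16 = 9.0827%.
Market value of equity E = 102.75 × 2.53m = 259.9575m.
Total capital V = 259.9575 + 43.3 + 18.8 = 322.0575.
Equity: weight = 259.9575/322.0575 = 0.8072; cost = 10.2941%.
Preferred: weight = 43.3/322.0575 = 0.1344; cost = 9.0827%.
Debentures: weight = 18.8/322.0575 = 0.0584; after-tax cost = 7.9% × (1 − 28.1%) = 5.6801%.
WACC = 0.8072 × 10.2941% + 0.1344 × 9.0827% + 0.0584 × 5.6801% = 9.8619%.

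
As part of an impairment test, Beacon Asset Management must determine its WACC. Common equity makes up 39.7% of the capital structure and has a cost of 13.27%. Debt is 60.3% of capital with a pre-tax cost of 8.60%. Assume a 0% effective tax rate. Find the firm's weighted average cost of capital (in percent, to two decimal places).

10.45%

After-tax cost of debt = 8.6% × (1 − 0%) = 8.6000%.
WACC = 0.397 × 13.2700% + 0.603 × 8.6000% = 10.4540%.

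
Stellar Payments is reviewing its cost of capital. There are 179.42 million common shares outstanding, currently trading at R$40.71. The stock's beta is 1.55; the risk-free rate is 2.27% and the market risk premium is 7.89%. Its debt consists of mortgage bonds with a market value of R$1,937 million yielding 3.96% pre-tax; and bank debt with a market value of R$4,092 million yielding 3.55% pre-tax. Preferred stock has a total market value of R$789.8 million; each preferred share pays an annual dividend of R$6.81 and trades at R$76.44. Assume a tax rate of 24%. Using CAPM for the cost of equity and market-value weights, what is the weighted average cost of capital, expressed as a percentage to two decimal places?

Cost of equity via CAPM: Re = 2.27% + 1.55 × 7.89% = 14.4995%.
Cost of preferred: Rp = 6.81 / 76.44 = 8.9089%.
Market value of equity E = 40.71 × 179.42m = 7304.1882m.
Total capital V = 7304.1882 + 789.8 + 1937 + 4092 = 14122.9882.
Equity: weight = 7304.1882/14122.9882 = 0.5172; cost = 14.4995%.
Preferred: weight = 789.8/14122.9882 = 0.0559; cost = 8.9089%.
Mortgage bonds: weight = 1937/14122.9882 = 0.1372; after-tax cost = 3.96% × (1 − 24%) = 3.0096%.
Bank debt: weight = 4092/14122.9882 = 0.2897; after-tax cost = 3.55% × (1 − 24%) = 2.6980%.
WACC = 0.5172 × 14.4995% + 0.0559 × 8.9089% + 0.1372 × 3.0096% + 0.2897 × 2.6980% = 9.1916%.

9.19%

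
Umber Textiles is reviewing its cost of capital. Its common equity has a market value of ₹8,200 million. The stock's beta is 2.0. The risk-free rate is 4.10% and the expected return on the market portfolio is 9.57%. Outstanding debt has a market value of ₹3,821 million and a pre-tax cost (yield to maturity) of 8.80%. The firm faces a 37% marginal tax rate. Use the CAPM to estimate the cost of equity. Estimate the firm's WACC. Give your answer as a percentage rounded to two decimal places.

Market risk premium = 9.57% − 4.1% = 5.47%.
Cost of equity via CAPM: Re = 4.1% + 2.0 × 5.47% = 15.0400%.
Total capital V = 8200 + 3821 = 12021.
Equity: weight = 8200/12021 = 0.6821; cost = 15.04%.
Debt: weight = 3821/12021 = 0.3179; after-tax cost = 8.8% × (1 − 37%) = 5.5440%.
WACC = 0.6821 × 15.0400% + 0.3179 × 5.5440% = 12.0216%.

12.02%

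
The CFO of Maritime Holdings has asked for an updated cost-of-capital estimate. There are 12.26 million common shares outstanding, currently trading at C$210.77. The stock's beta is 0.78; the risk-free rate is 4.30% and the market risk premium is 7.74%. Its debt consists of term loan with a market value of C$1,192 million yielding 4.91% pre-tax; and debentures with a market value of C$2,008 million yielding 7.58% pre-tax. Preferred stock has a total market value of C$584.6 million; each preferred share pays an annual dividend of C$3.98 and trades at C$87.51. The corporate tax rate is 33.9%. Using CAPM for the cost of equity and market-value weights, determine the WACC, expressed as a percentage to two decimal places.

6.80%

Cost of equity via CAPM: Re = 4.3% + 0.78 × 7.74% = 10.3372%.
Cost of preferred: Rp = 3.98 / 87.51 = 4.5481%.
Market value of equity E = 210.77 × 12.26m = 2584.0402m.
Total capital V = 2584.0402 + 584.6 + 1192 + 2008 = 6368.6402.
Equity: weight = 2584.0402/6368.6402 = 0.4057; cost = 10.3372%.
Preferred: weight = 584.6/6368.6402 = 0.0918; cost = 4.5481%.
Term loan: weight = 1192/6368.6402 = 0.1872; after-tax cost = 4.91% × (1 − 33.9%) = 3.2455%.
Debentures: weight = 2008/6368.6402 = 0.3153; after-tax cost = 7.58% × (1 − 33.9%) = 5.0104%.
WACC = 0.4057 × 10.3372% + 0.0918 × 4.5481% + 0.1872 × 3.2455% + 0.3153 × 5.0104% = 6.7989%.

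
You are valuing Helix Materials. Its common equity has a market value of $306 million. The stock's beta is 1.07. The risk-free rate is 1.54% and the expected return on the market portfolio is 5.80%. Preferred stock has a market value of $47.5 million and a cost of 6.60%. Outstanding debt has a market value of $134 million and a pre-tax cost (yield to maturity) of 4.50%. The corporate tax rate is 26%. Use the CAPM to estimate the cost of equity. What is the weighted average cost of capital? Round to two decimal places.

Market risk premium = 5.8% − 1.54% = 4.26%.
Cost of equity via CAPM: Re = 1.54% + 1.07 × 4.26% = 6.0982%.
Total capital V = 306 + 47.5 + 134 = 487.5.
Equity: weight = 306/487.5 = 0.6277; cost = 6.0982%.
Preferred: weight = 47.5/487.5 = 0.0974; cost = 6.6%.
Debt: weight = 134/487.5 = 0.2749; after-tax cost = 4.5% × (1 − 26%) = 3.3300%.
WACC = 0.6277 × 6.0982% + 0.0974 × 6.6000% + 0.2749 × 3.3300% = 5.3862%.

5.39%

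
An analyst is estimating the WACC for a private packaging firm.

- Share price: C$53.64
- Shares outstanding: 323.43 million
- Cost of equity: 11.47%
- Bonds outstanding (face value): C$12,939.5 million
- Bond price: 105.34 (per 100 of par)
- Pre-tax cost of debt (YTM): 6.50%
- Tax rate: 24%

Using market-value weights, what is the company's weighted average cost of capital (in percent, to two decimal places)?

Market value of equity E = 53.64 × 323.43m = 17348.7852m. Market value of debt D = 12939.5m × 105.34/100 = 13630.4693m.
Total capital V = 17348.7852 + 13630.4693 = 30979.2545.
Equity: weight = 17348.7852/30979.2545 = 0.5600; cost = 11.47%.
Bonds outstanding: weight = 13630.4693/30979.2545 = 0.4400; after-tax cost = 6.5% × (1 − 24%) = 4.9400%.
WACC = 0.5600 × 11.4700% + 0.4400 × 4.9400% = 8.5969%.

8.60%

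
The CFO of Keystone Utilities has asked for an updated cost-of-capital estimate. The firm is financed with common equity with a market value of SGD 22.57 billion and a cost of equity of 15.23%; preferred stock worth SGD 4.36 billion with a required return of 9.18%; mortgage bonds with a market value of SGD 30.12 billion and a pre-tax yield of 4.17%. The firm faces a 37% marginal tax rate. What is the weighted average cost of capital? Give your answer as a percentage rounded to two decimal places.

Total capital V = 22.57 + 4.36 + 30.12 = 57.05.
Equity: weight = 22.57/57.05 = 0.3956; cost = 15.23%.
Preferred: weight = 4.36/57.05 = 0.0764; cost = 9.18%.
Mortgage bonds: weight = 30.12/57.05 = 0.5280; after-tax cost = 4.17% × (1 − 37%) = 2.6271%.
WACC = 0.3956 × 15.2300% + 0.0764 × 9.1800% + 0.5280 × 2.6271% = 8.1138%.

8.11%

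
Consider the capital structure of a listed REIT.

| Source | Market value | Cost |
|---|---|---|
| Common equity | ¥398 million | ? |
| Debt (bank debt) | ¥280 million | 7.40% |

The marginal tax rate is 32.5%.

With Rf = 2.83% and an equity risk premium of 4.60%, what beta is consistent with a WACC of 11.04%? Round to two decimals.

2.71

Total capital V = 398 + 280 = 678.
Equity weight = 398/678 = 0.5870.
Bank debt weight = 280/678 = 0.4130.
Debt contribution = 0.4130 × 7.4% × (1 − 32.5%) = 2.0628%.
Required equity contribution = 11.04% − 2.0628% = 8.9772%  ⇒  Re = 15.2928%.
CAPM: 15.2928% = 2.83% + β × 4.6%  ⇒  β = 2.7093.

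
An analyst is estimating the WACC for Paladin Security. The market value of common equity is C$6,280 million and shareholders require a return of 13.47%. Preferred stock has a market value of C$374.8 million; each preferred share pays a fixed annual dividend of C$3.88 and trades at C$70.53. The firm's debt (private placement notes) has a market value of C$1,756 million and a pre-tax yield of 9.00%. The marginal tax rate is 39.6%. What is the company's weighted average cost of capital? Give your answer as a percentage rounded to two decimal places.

11.44%

Cost of preferred: Rp = 3.88 / 70.53 = 5.5012%.
Total capital V = 6280 + 374.8 + 1756 = 8410.8.
Equity: weight = 6280/8410.8 = 0.7467; cost = 13.47%.
Preferred: weight = 374.8/8410.8 = 0.0446; cost = 5.5012%.
Private placement notes: weight = 1756/8410.8 = 0.2088; after-tax cost = 9% × (1 − 39.6%) = 5.4360%.
WACC = 0.7467 × 13.4700% + 0.0446 × 5.5012% + 0.2088 × 5.4360% = 11.4376%.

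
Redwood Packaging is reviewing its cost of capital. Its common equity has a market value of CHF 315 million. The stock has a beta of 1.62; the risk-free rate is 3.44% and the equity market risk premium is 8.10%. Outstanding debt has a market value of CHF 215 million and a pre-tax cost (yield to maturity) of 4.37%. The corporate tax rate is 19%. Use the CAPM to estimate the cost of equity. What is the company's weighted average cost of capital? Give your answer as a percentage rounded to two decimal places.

11.28%

Cost of equity via CAPM: Re = 3.44% + 1.62 × 8.1% = 16.5620%.
Total capital V = 315 + 215 = 530.
Equity: weight = 315/530 = 0.5943; cost = 16.562%.
Debt: weight = 215/530 = 0.4057; after-tax cost = 4.37% × (1 − 19%) = 3.5397%.
WACC = 0.5943 × 16.5620% + 0.4057 × 3.5397% = 11.2794%.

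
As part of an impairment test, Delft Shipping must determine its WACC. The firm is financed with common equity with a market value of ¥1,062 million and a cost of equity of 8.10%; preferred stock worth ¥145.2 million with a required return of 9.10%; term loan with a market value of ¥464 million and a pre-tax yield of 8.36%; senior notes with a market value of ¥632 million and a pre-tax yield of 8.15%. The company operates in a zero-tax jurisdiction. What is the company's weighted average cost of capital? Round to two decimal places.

Total capital V = 1062 + 145.2 + 464 + 632 = 2303.2.
Equity: weight = 1062/2303.2 = 0.4611; cost = 8.1%.
Preferred: weight = 145.2/2303.2 = 0.0630; cost = 9.1%.
Term loan: weight = 464/2303.2 = 0.2015; after-tax cost = 8.36% × (1 − 0%) = 8.3600%.
Senior notes: weight = 632/2303.2 = 0.2744; after-tax cost = 8.15% × (1 − 0%) = 8.1500%.
WACC = 0.4611 × 8.1000% + 0.0630 × 9.1000% + 0.2015 × 8.3600% + 0.2744 × 8.1500% = 8.2291%.

8.23%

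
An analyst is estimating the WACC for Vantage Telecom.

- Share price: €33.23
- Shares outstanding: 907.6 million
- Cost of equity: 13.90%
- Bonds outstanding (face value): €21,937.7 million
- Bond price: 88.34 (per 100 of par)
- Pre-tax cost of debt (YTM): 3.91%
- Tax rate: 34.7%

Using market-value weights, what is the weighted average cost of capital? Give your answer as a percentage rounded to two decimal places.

Market value of equity E = 33.23 × 907.6m = 30159.548m. Market value of debt D = 21937.7m × 88.34/100 = 19379.76418m.
Total capital V = 30159.548 + 19379.76418 = 49539.31218.
Equity: weight = 30159.548/49539.31218 = 0.6088; cost = 13.9%.
Bonds outstanding: weight = 19379.76418/49539.31218 = 0.3912; after-tax cost = 3.91% × (1 − 34.7%) = 2.5532%.
WACC = 0.6088 × 13.9000% + 0.3912 × 2.5532% = 9.4611%.

9.46%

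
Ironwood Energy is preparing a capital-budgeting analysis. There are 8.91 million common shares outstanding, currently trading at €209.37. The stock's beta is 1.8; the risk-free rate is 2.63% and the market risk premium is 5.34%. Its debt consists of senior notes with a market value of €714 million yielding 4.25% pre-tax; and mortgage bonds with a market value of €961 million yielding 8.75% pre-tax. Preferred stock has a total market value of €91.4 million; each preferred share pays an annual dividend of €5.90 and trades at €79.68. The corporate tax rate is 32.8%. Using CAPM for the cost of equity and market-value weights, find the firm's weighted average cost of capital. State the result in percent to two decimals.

8.59%

Cost of equity via CAPM: Re = 2.63% + 1.8 × 5.34% = 12.2420%.
Cost of preferred: Rp = 5.9 / 79.68 = 7.4046%.
Market value of equity E = 209.37 × 8.91m = 1865.4867m.
Total capital V = 1865.4867 + 91.4 + 714 + 961 = 3631.8867.
Equity: weight = 1865.4867/3631.8867 = 0.5136; cost = 12.242%.
Preferred: weight = 91.4/3631.8867 = 0.0252; cost = 7.4046%.
Senior notes: weight = 714/3631.8867 = 0.1966; after-tax cost = 4.25% × (1 − 32.8%) = 2.8560%.
Mortgage bonds: weight = 961/3631.8867 = 0.2646; after-tax cost = 8.75% × (1 − 32.8%) = 5.8800%.
WACC = 0.5136 × 12.2420% + 0.0252 × 7.4046% + 0.1966 × 2.8560% + 0.2646 × 5.8800% = 8.5917%.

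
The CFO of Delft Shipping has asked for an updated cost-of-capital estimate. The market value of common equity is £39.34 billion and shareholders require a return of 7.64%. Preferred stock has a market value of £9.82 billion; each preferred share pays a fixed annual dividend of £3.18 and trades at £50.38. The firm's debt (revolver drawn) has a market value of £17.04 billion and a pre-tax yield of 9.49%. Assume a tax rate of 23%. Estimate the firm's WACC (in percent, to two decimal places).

Cost of preferred: Rp = 3.18 / 50.38 = 6.3120%.
Total capital V = 39.34 + 9.82 + 17.04 = 66.2.
Equity: weight = 39.34/66.2 = 0.5943; cost = 7.64%.
Preferred: weight = 9.82/66.2 = 0.1483; cost = 6.312%.
Revolver drawn: weight = 17.04/66.2 = 0.2574; after-tax cost = 9.49% × (1 − 23%) = 7.3073%.
WACC = 0.5943 × 7.6400% + 0.1483 × 6.3120% + 0.2574 × 7.3073% = 7.3574%.

7.36%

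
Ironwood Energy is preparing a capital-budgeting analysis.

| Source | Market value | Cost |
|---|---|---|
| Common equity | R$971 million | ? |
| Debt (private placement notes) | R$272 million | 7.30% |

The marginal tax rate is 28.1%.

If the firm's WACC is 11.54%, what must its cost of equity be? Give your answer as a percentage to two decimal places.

13.30%

Total capital V = 971 + 272 = 1243.
Equity weight = 971/1243 = 0.7812.
Private placement notes weight = 272/1243 = 0.2188.
Debt contribution = 0.2188 × 7.3% × (1 − 28.1%) = 1.1485%.
Required equity contribution = 11.54% − 1.1485% = 10.3915%.
Re = 10.3915% / 0.7812 = 13.3023%.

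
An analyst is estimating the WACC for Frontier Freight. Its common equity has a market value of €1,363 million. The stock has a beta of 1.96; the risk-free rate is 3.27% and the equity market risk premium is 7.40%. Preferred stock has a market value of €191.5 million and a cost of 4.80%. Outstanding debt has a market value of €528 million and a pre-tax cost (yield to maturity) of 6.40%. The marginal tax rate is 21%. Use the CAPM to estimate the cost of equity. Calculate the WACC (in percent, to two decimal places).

13.36%

Cost of equity via CAPM: Re = 3.27% + 1.96 × 7.4% = 17.7740%.
Total capital V = 1363 + 191.5 + 528 = 2082.5.
Equity: weight = 1363/2082.5 = 0.6545; cost = 17.774%.
Preferred: weight = 191.5/2082.5 = 0.0920; cost = 4.8%.
Debt: weight = 528/2082.5 = 0.2535; after-tax cost = 6.4% × (1 − 21%) = 5.0560%.
WACC = 0.6545 × 17.7740% + 0.0920 × 4.8000% + 0.2535 × 5.0560% = 13.3564%.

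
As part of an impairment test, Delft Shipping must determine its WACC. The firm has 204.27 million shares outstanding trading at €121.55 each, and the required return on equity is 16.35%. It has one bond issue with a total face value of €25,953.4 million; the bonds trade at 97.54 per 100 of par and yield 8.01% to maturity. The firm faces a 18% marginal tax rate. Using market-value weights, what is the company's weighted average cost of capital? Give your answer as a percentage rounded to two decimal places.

Market value of equity E = 121.55 × 204.27m = 24829.0185m. Market value of debt D = 25953.4m × 97.54/100 = 25314.94636m.
Total capital V = 24829.0185 + 25314.94636 = 50143.96486.
Equity: weight = 24829.0185/50143.96486 = 0.4952; cost = 16.35%.
Bonds outstanding: weight = 25314.94636/50143.96486 = 0.5048; after-tax cost = 8.01% × (1 − 18%) = 6.5682%.
WACC = 0.4952 × 16.3500% + 0.5048 × 6.5682% = 11.4117%.

11.41%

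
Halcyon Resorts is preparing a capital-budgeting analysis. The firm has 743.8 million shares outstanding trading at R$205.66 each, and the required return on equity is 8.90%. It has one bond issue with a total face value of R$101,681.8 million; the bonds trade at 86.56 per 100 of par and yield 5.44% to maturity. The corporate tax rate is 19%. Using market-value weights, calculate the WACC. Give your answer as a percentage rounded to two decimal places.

7.26%

Market value of equity E = 205.66 × 743.8m = 152969.908m. Market value of debt D = 101681.8m × 86.56/100 = 88015.76608m.
Total capital V = 152969.908 + 88015.76608 = 240985.67408.
Equity: weight = 152969.908/240985.67408 = 0.6348; cost = 8.9%.
Bonds outstanding: weight = 88015.76608/240985.67408 = 0.3652; after-tax cost = 5.44% × (1 − 19%) = 4.4064%.
WACC = 0.6348 × 8.9000% + 0.3652 × 4.4064% = 7.2588%.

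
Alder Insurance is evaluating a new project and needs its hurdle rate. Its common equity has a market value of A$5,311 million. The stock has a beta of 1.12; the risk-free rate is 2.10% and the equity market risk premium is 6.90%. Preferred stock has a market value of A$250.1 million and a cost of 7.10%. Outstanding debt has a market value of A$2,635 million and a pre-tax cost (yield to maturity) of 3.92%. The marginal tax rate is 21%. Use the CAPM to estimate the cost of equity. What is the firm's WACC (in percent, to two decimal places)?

Cost of equity via CAPM: Re = 2.1% + 1.12 × 6.9% = 9.8280%.
Total capital V = 5311 + 250.1 + 2635 = 8196.1.
Equity: weight = 5311/8196.1 = 0.6480; cost = 9.828%.
Preferred: weight = 250.1/8196.1 = 0.0305; cost = 7.1%.
Debt: weight = 2635/8196.1 = 0.3215; after-tax cost = 3.92% × (1 − 21%) = 3.0968%.
WACC = 0.6480 × 9.8280% + 0.0305 × 7.1000% + 0.3215 × 3.0968% = 7.5807%.

7.58%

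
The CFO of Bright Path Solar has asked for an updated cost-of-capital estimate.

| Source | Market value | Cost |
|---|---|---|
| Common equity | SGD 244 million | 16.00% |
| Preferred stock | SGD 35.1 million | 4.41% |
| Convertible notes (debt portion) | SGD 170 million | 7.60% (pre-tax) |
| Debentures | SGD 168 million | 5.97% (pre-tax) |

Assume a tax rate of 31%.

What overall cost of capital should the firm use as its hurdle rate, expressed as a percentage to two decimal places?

Total capital V = 244 + 35.1 + 170 + 168 = 617.1.
Equity: weight = 244/617.1 = 0.3954; cost = 16%.
Preferred: weight = 35.1/617.1 = 0.0569; cost = 4.41%.
Convertible notes (debt portion): weight = 170/617.1 = 0.2755; after-tax cost = 7.6% × (1 − 31%) = 5.2440%.
Debentures: weight = 168/617.1 = 0.2722; after-tax cost = 5.97% × (1 − 31%) = 4.1193%.
WACC = 0.3954 × 16.0000% + 0.0569 × 4.4100% + 0.2755 × 5.2440% + 0.2722 × 4.1193% = 9.1433%.

9.14%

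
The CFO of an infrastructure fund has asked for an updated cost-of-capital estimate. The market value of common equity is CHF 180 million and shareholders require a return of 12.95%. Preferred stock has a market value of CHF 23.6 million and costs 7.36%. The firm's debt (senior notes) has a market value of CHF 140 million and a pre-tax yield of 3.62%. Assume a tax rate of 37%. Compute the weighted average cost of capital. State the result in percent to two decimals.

8.22%

Total capital V = 180 + 23.6 + 140 = 343.6.
Equity: weight = 180/343.6 = 0.5239; cost = 12.95%.
Preferred: weight = 23.6/343.6 = 0.0687; cost = 7.36%.
Senior notes: weight = 140/343.6 = 0.4075; after-tax cost = 3.62% × (1 − 37%) = 2.2806%.
WACC = 0.5239 × 12.9500% + 0.0687 × 7.3600% + 0.4075 × 2.2806% = 8.2188%.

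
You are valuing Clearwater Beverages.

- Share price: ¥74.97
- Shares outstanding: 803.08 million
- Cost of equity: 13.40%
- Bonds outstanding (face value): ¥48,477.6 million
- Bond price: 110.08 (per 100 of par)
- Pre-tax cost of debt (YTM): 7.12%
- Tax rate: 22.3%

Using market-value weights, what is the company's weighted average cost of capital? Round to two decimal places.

9.70%

Market value of equity E = 74.97 × 803.08m = 60206.9076m. Market value of debt D = 48477.6m × 110.08/100 = 53364.14208m.
Total capital V = 60206.9076 + 53364.14208 = 113571.04968.
Equity: weight = 60206.9076/113571.04968 = 0.5301; cost = 13.4%.
Bonds outstanding: weight = 53364.14208/113571.04968 = 0.4699; after-tax cost = 7.12% × (1 − 22.3%) = 5.5322%.
WACC = 0.5301 × 13.4000% + 0.4699 × 5.5322% = 9.7031%.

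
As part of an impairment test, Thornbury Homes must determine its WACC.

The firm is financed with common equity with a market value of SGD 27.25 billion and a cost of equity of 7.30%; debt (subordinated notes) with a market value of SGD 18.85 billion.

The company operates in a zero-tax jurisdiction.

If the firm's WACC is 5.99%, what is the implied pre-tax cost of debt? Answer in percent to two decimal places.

4.10%

Total capital V = 27.25 + 18.85 = 46.1.
Equity weight = 27.25/46.1 = 0.5911.
Subordinated notes weight = 18.85/46.1 = 0.4089.
Equity contribution = 0.5911 × 7.3% = 4.3151%.
Remaining for debt = 5.99% − 4.3151% = 1.6749%.
Rd × (1 − 0%) × 0.4089 = 1.6749%  ⇒  Rd = 4.0962%.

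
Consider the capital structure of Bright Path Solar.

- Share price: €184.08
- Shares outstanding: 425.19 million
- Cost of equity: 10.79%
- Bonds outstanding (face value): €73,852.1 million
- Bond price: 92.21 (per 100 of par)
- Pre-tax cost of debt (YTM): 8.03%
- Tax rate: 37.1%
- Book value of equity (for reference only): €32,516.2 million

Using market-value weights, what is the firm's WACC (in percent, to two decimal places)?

8.12%

Market value of equity E = 184.08 × 425.19m = 78268.9752m. Market value of debt D = 73852.1m × 92.21/100 = 68099.02141m.
Total capital V = 78268.9752 + 68099.02141 = 146367.99661.
Equity: weight = 78268.9752/146367.99661 = 0.5347; cost = 10.79%.
Bonds outstanding: weight = 68099.02141/146367.99661 = 0.4653; after-tax cost = 8.03% × (1 − 37.1%) = 5.0509%.
WACC = 0.5347 × 10.7900% + 0.4653 × 5.0509% = 8.1198%.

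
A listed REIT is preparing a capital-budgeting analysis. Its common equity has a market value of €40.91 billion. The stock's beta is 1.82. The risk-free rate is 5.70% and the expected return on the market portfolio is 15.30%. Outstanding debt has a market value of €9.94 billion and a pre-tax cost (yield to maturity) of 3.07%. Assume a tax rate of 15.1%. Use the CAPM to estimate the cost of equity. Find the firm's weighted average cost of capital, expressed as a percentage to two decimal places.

19.15%

Market risk premium = 15.3% − 5.7% = 9.6%.
Cost of equity via CAPM: Re = 5.7% + 1.82 × 9.6% = 23.1720%.
Total capital V = 40.91 + 9.94 = 50.85.
Equity: weight = 40.91/50.85 = 0.8045; cost = 23.172%.
Debt: weight = 9.94/50.85 = 0.1955; after-tax cost = 3.07% × (1 − 15.1%) = 2.6064%.
WACC = 0.8045 × 23.1720% + 0.1955 × 2.6064% = 19.1519%.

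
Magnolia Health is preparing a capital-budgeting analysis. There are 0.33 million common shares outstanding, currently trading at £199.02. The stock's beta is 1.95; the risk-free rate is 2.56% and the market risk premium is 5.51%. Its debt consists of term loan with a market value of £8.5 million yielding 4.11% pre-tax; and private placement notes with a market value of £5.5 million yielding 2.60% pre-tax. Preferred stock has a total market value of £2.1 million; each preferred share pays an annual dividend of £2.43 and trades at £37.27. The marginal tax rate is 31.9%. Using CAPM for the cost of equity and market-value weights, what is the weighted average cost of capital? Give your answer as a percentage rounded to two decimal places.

Cost of equity via CAPM: Re = 2.56% + 1.95 × 5.51% = 13.3045%.
Cost of preferred: Rp = 2.43 / 37.27 = 6.5200%.
Market value of equity E = 199.02 × 0.33m = 65.6766m.
Total capital V = 65.6766 + 2.1 + 8.5 + 5.5 = 81.7766.
Equity: weight = 65.6766/81.7766 = 0.8031; cost = 13.3045%.
Preferred: weight = 2.1/81.7766 = 0.0257; cost = 6.52%.
Term loan: weight = 8.5/81.7766 = 0.1039; after-tax cost = 4.11% × (1 − 31.9%) = 2.7989%.
Private placement notes: weight = 5.5/81.7766 = 0.0673; after-tax cost = 2.6% × (1 − 31.9%) = 1.7706%.
WACC = 0.8031 × 13.3045% + 0.0257 × 6.5200% + 0.1039 × 2.7989% + 0.0673 × 1.7706% = 11.2626%.

11.26%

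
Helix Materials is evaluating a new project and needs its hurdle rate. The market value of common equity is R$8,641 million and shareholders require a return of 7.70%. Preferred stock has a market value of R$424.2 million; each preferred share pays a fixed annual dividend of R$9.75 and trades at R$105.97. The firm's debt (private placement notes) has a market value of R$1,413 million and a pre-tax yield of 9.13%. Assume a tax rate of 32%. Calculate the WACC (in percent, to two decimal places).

7.56%

Cost of preferred: Rp = 9.75 / 105.97 = 9.2007%.
Total capital V = 8641 + 424.2 + 1413 = 10478.2.
Equity: weight = 8641/10478.2 = 0.8247; cost = 7.7%.
Preferred: weight = 424.2/10478.2 = 0.0405; cost = 9.2007%.
Private placement notes: weight = 1413/10478.2 = 0.1349; after-tax cost = 9.13% × (1 − 32%) = 6.2084%.
WACC = 0.8247 × 7.7000% + 0.0405 × 9.2007% + 0.1349 × 6.2084% = 7.5596%.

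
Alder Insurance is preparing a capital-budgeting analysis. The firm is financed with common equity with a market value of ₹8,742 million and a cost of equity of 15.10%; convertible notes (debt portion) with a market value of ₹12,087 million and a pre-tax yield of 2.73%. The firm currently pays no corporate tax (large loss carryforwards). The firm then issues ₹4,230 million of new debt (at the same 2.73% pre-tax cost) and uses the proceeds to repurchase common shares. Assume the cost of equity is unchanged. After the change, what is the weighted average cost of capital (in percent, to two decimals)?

After the change:
Total capital V = 4512 + 16317 = 20829.
Equity: weight = 4512/20829 = 0.2166; cost = 15.1%.
Convertible notes (debt portion): weight = 16317/20829 = 0.7834; after-tax cost = 2.73% × (1 − 0%) = 2.7300%.
WACC = 0.2166 × 15.1000% + 0.7834 × 2.7300% = 5.4096%.

5.41%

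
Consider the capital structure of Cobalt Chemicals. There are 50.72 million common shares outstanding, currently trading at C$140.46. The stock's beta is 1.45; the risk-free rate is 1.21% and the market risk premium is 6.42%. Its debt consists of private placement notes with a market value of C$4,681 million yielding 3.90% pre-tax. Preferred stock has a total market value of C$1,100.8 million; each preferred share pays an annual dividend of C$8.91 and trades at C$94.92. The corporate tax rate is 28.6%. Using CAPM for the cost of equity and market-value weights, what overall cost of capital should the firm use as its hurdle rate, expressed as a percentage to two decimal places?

Cost of equity via CAPM: Re = 1.21% + 1.45 × 6.42% = 10.5190%.
Cost of preferred: Rp = 8.91 / 94.92 = 9.3869%.
Market value of equity E = 140.46 × 50.72m = 7124.1312m.
Total capital V = 7124.1312 + 1100.8 + 4681 = 12905.9312.
Equity: weight = 7124.1312/12905.9312 = 0.5520; cost = 10.519%.
Preferred: weight = 1100.8/12905.9312 = 0.0853; cost = 9.3869%.
Private placement notes: weight = 4681/12905.9312 = 0.3627; after-tax cost = 3.9% × (1 − 28.6%) = 2.7846%.
WACC = 0.5520 × 10.5190% + 0.0853 × 9.3869% + 0.3627 × 2.7846% = 7.6172%.

7.62%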